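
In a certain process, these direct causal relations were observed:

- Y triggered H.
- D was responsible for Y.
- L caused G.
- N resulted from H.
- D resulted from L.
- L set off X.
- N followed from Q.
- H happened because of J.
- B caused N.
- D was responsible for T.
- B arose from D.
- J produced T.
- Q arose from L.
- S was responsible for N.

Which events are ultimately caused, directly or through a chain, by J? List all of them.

Direct effects: T, H.
2 steps out: N.
Not reachable from it: L, X, D, G, Y, B, Q, S.

H, N, T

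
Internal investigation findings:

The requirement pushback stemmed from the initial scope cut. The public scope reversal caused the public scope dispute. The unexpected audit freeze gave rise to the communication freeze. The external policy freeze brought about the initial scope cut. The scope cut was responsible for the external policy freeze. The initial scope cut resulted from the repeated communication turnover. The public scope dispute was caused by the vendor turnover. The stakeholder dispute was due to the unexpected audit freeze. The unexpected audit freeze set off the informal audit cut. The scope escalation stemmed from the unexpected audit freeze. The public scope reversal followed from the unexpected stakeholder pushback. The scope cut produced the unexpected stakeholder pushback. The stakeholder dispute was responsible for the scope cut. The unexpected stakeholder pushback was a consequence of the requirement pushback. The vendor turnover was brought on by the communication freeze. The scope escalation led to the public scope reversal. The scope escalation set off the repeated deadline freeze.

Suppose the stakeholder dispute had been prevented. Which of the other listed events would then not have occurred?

Downstream of the stakeholder dispute: the scope cut, the external policy freeze, the initial scope cut, the requirement pushback, the unexpected stakeholder pushback, the public scope reversal, the public scope dispute.
Of those, still caused via another path: the initial scope cut, the requirement pushback, the unexpected stakeholder pushback, the public scope reversal, the public scope dispute.
The remainder have no surviving cause.

the external policy freeze, the scope cut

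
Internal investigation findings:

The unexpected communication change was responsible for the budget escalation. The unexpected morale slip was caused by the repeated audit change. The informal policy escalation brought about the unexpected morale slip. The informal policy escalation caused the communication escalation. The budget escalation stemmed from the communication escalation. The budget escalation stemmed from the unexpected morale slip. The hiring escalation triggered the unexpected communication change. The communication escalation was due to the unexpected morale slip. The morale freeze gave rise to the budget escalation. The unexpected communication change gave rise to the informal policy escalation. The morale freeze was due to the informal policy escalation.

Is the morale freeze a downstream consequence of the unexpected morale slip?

No

The unexpected morale slip leads to the communication escalation, the budget escalation; the morale freeze is not among them.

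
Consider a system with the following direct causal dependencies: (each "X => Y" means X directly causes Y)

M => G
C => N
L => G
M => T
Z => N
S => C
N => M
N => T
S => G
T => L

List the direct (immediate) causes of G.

L, M, S

Upstream contributors include Z, C, N, T, but only L, M, S feed directly into G.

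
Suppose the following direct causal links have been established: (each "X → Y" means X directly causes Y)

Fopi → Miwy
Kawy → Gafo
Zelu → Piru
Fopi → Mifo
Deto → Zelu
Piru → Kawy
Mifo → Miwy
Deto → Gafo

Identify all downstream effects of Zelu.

Gafo, Kawy, Piru

Direct effects: Piru.
2 steps out: Kawy.
3 steps out: Gafo.
Not reachable from it: Deto, Fopi, Mifo, Miwy.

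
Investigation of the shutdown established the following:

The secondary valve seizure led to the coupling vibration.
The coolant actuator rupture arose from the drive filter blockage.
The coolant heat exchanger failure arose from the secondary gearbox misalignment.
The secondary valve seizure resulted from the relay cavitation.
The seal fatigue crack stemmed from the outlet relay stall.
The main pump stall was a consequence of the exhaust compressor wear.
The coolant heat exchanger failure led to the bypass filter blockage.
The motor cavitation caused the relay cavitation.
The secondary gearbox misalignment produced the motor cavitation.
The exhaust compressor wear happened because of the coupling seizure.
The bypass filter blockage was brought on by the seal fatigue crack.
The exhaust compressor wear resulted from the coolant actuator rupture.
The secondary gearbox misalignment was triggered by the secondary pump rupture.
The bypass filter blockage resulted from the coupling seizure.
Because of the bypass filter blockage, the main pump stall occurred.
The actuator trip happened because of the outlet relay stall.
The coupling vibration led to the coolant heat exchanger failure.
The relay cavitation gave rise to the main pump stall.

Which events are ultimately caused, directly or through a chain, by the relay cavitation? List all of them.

Direct effects: the secondary valve seizure, the main pump stall.
2 steps out: the coupling vibration.
3 steps out: the coolant heat exchanger failure.
4 steps out: the bypass filter blockage.
Not reachable from it: the secondary pump rupture, the secondary gearbox misalignment, the outlet relay stall, the motor cavitation, the drive filter blockage, the coupling seizure, the actuator trip, the coolant actuator rupture, the seal fatigue crack, the exhaust compressor wear.

the bypass filter blockage, the coolant heat exchanger failure, the coupling vibration, the main pump stall, the secondary valve seizure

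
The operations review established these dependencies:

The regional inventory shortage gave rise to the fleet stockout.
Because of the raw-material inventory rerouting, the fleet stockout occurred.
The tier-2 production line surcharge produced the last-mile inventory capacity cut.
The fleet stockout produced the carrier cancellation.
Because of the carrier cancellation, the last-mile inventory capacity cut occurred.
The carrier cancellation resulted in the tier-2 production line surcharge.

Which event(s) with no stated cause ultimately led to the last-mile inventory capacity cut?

the raw-material inventory rerouting, the regional inventory shortage

Tracing upstream from the last-mile inventory capacity cut: the last-mile inventory capacity cut ← the carrier cancellation ← the fleet stockout ← the regional inventory shortage.
A separate upstream branch: the last-mile inventory capacity cut ← the carrier cancellation ← the fleet stockout ← the raw-material inventory rerouting.
Each of those chain origins has no stated cause.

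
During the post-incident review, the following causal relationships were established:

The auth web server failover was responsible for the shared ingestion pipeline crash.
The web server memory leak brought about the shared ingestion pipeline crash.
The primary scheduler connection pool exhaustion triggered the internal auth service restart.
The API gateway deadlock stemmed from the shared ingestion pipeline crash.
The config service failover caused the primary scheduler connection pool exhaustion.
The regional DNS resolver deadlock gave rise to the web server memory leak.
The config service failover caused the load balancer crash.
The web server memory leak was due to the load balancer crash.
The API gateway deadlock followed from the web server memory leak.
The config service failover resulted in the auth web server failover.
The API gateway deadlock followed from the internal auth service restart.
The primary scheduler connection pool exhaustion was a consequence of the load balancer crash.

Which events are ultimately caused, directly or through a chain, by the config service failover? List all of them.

Direct effects: the auth web server failover, the load balancer crash, the primary scheduler connection pool exhaustion.
2 steps out: the web server memory leak, the internal auth service restart, the shared ingestion pipeline crash.
3 steps out: the API gateway deadlock.
Not reachable from it: the regional DNS resolver deadlock.

the API gateway deadlock, the auth web server failover, the internal auth service restart, the load balancer crash, the primary scheduler connection pool exhaustion, the shared ingestion pipeline crash, the web server memory leak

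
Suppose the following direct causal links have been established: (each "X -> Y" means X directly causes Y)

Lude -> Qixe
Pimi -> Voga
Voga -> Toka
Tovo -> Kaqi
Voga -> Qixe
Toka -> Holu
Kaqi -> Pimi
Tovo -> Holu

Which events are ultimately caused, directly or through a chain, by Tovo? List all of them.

Holu, Kaqi, Pimi, Qixe, Toka, Voga

Direct effects: Kaqi, Holu.
2 steps out: Pimi.
3 steps out: Voga.
4 steps out: Toka, Qixe.
Not reachable from it: Lude.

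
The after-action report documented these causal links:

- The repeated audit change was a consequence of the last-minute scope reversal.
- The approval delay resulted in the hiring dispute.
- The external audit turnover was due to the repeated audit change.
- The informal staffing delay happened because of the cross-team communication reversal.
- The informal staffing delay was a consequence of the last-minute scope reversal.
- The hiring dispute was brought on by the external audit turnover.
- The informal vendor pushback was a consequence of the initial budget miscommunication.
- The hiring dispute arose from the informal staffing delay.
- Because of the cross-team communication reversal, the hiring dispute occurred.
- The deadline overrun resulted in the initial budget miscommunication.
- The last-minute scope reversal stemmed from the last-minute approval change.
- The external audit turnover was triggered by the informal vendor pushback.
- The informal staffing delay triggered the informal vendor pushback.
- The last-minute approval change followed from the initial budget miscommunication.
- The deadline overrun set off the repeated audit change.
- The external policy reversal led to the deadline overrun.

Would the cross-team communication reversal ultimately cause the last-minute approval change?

No

The cross-team communication reversal leads to the informal staffing delay, the informal vendor pushback, the external audit turnover, the hiring dispute; the last-minute approval change is not among them.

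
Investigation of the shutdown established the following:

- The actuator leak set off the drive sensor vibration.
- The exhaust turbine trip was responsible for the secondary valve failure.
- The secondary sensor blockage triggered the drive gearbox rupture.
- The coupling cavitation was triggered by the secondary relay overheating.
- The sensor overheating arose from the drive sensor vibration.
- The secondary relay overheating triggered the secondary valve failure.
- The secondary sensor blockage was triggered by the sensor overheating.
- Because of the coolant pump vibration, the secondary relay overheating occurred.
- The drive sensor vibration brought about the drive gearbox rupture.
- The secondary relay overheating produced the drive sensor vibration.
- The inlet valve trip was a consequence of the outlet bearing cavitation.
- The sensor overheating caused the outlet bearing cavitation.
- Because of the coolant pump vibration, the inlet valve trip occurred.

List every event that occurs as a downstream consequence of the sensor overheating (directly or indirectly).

the drive gearbox rupture, the inlet valve trip, the outlet bearing cavitation, the secondary sensor blockage

Direct effects: the outlet bearing cavitation, the secondary sensor blockage.
2 steps out: the inlet valve trip, the drive gearbox rupture.
Not reachable from it: the coolant pump vibration, the secondary relay overheating, the actuator leak, the drive sensor vibration, the coupling cavitation, the exhaust turbine trip, the secondary valve failure.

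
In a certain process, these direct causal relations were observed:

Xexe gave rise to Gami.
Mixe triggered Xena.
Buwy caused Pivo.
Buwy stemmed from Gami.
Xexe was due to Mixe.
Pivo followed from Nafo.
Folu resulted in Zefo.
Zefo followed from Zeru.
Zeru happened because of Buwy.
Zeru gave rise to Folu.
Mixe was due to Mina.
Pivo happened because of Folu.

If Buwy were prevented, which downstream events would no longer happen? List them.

Folu, Zefo, Zeru

Downstream of Buwy: Zeru, Folu, Zefo, Pivo.
Of those, still caused via another path: Pivo.
The remainder have no surviving cause.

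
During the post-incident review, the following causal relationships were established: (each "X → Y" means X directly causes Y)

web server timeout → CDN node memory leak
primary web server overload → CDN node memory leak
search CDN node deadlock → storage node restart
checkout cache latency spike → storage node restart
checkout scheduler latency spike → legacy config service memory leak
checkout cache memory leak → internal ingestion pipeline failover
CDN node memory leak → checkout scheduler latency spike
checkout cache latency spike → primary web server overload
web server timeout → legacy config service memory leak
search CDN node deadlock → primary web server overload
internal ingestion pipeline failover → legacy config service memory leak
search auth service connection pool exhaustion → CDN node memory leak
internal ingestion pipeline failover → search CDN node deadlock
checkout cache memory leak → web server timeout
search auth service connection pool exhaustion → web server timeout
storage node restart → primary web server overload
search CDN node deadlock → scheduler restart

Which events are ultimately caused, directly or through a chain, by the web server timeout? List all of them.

Direct effects: the CDN node memory leak, the legacy config service memory leak.
2 steps out: the checkout scheduler latency spike.
Not reachable from it: the checkout cache memory leak, the internal ingestion pipeline failover, the search CDN node deadlock, the checkout cache latency spike, the storage node restart, the primary web server overload, the scheduler restart, the search auth service connection pool exhaustion.

the CDN node memory leak, the checkout scheduler latency spike, the legacy config service memory leak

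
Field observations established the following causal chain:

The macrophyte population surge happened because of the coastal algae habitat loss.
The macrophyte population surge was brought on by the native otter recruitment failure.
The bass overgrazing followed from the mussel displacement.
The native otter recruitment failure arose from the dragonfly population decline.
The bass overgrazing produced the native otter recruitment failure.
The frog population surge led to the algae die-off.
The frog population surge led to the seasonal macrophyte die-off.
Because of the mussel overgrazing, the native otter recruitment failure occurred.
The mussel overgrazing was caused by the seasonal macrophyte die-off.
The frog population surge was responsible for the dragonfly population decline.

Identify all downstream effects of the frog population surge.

the algae die-off, the dragonfly population decline, the macrophyte population surge, the mussel overgrazing, the native otter recruitment failure, the seasonal macrophyte die-off

Direct effects: the algae die-off, the seasonal macrophyte die-off, the dragonfly population decline.
2 steps out: the mussel overgrazing, the native otter recruitment failure.
3 steps out: the macrophyte population surge.
Not reachable from it: the mussel displacement, the coastal algae habitat loss, the bass overgrazing.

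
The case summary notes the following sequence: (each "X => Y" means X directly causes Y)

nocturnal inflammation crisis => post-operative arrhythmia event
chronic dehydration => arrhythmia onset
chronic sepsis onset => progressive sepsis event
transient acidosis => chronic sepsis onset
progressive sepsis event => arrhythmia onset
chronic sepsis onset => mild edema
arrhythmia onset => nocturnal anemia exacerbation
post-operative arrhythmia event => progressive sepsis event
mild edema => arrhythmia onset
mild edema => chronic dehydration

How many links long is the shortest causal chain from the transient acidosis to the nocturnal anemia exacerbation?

4

Shortest chain: the transient acidosis → the chronic sepsis onset → the mild edema → the arrhythmia onset → the nocturnal anemia exacerbation.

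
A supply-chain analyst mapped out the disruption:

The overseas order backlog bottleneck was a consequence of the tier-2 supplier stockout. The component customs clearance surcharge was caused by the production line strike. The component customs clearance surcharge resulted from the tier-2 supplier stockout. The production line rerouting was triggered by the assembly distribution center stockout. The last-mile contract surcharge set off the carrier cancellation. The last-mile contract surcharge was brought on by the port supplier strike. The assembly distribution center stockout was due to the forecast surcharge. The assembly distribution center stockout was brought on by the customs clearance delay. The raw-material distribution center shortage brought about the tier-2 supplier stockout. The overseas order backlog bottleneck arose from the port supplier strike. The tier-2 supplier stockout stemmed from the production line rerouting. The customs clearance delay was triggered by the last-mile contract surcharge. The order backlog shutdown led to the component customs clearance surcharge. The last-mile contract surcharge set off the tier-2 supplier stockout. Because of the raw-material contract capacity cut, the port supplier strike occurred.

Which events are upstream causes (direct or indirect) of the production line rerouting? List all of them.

Immediate cause of the production line rerouting: the assembly distribution center stockout.
Further upstream: the raw-material contract capacity cut, the port supplier strike, the last-mile contract surcharge, the forecast surcharge, the customs clearance delay.

the assembly distribution center stockout, the customs clearance delay, the forecast surcharge, the last-mile contract surcharge, the port supplier strike, the raw-material contract capacity cut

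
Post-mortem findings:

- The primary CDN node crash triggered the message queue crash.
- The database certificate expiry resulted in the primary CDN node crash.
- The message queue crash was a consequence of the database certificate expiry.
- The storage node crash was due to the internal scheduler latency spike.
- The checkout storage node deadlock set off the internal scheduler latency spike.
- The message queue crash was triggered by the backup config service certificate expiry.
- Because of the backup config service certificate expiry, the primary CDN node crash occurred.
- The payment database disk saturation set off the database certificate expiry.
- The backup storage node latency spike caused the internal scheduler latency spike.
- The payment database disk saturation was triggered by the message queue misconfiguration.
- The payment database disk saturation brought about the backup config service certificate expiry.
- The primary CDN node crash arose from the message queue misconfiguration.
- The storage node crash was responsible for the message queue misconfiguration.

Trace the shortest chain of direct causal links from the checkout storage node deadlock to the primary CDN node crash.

the checkout storage node deadlock → the internal scheduler latency spike
the internal scheduler latency spike → the storage node crash
the storage node crash → the message queue misconfiguration
the message queue misconfiguration → the primary CDN node crash
Length: 4 steps.

the checkout storage node deadlock → the internal scheduler latency spike → the storage node crash → the message queue misconfiguration → the primary CDN node crash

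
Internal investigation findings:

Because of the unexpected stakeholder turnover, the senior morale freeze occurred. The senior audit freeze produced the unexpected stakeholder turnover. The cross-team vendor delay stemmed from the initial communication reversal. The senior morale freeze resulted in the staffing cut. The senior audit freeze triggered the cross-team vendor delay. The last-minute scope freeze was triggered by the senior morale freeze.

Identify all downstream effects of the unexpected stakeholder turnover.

Direct effects: the senior morale freeze.
2 steps out: the last-minute scope freeze, the staffing cut.
Not reachable from it: the initial communication reversal, the senior audit freeze, the cross-team vendor delay.

the last-minute scope freeze, the senior morale freeze, the staffing cut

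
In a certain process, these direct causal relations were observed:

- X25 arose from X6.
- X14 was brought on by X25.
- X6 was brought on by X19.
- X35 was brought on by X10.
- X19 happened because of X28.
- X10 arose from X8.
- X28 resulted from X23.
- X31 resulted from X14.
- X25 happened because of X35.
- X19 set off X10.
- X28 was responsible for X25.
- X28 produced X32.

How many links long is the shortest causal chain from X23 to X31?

4

Shortest chain: X23 → X28 → X25 → X14 → X31.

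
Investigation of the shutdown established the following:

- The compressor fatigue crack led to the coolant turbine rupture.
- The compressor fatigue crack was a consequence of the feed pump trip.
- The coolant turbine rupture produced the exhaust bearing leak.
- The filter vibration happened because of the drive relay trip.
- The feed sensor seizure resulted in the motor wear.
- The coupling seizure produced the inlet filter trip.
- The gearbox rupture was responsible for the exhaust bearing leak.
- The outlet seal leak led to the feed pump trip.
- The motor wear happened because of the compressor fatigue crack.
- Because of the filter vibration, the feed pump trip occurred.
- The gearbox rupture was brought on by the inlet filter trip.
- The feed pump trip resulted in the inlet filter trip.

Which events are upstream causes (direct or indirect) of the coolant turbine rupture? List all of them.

the compressor fatigue crack, the drive relay trip, the feed pump trip, the filter vibration, the outlet seal leak

Immediate cause of the coolant turbine rupture: the compressor fatigue crack.
Further upstream: the drive relay trip, the outlet seal leak, the filter vibration, the feed pump trip.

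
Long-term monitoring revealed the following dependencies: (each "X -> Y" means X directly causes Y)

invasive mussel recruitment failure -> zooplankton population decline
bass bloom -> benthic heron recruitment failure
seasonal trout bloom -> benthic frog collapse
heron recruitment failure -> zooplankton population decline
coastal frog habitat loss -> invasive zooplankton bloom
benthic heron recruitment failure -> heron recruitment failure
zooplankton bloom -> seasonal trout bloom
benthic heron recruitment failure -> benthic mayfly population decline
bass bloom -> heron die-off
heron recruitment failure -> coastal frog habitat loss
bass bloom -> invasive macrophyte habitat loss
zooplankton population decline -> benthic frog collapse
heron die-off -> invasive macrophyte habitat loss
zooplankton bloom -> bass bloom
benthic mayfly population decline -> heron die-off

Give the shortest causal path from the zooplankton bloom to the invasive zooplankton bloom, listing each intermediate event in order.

the zooplankton bloom → the bass bloom
the bass bloom → the benthic heron recruitment failure
the benthic heron recruitment failure → the heron recruitment failure
the heron recruitment failure → the coastal frog habitat loss
the coastal frog habitat loss → the invasive zooplankton bloom
Length: 5 steps.

the zooplankton bloom → the bass bloom → the benthic heron recruitment failure → the heron recruitment failure → the coastal frog habitat loss → the invasive zooplankton bloom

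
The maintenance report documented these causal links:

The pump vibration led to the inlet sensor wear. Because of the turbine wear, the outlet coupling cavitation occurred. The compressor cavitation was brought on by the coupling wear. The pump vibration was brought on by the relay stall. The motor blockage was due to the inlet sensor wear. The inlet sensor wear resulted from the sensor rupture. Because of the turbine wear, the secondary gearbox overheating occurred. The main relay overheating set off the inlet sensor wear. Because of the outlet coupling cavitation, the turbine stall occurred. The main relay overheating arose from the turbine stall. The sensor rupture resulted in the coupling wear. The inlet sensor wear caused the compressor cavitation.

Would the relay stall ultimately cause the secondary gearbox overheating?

The relay stall leads to the pump vibration, the inlet sensor wear, the motor blockage, the compressor cavitation; the secondary gearbox overheating is not among them.

No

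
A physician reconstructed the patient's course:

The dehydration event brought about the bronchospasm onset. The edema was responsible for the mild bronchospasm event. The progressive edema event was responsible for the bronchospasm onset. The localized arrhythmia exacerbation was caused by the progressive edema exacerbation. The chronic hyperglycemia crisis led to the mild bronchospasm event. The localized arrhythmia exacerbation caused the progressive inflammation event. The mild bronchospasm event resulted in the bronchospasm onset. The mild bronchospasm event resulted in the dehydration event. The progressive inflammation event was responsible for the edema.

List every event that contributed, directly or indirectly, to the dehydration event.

the chronic hyperglycemia crisis, the edema, the localized arrhythmia exacerbation, the mild bronchospasm event, the progressive edema exacerbation, the progressive inflammation event

Immediate cause of the dehydration event: the mild bronchospasm event.
Further upstream: the progressive edema exacerbation, the localized arrhythmia exacerbation, the progressive inflammation event, the edema, the chronic hyperglycemia crisis.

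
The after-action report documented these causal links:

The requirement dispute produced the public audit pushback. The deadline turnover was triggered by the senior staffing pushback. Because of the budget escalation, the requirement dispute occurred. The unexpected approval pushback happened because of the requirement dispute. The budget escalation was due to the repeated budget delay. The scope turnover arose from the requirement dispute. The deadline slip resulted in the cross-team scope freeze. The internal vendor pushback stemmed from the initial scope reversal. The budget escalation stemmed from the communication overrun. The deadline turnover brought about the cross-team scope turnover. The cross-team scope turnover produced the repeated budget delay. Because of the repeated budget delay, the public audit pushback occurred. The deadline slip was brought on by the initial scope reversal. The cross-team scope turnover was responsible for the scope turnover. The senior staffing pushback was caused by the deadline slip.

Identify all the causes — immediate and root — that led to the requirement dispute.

Immediate cause of the requirement dispute: the budget escalation.
Further upstream: the initial scope reversal, the deadline slip, the communication overrun, the senior staffing pushback, the deadline turnover, the cross-team scope turnover, the repeated budget delay.

the budget escalation, the communication overrun, the cross-team scope turnover, the deadline slip, the deadline turnover, the initial scope reversal, the repeated budget delay, the senior staffing pushback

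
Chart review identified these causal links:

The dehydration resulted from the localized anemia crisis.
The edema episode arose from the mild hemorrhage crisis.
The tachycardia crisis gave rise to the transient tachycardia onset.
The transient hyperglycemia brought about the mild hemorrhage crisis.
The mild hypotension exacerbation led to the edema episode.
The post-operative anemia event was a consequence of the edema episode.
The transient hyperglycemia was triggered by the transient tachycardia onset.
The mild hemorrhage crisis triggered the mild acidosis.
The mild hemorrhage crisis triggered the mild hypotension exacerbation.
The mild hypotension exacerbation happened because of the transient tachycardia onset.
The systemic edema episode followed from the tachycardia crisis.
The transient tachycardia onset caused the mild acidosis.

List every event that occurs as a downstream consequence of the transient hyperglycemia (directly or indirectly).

Direct effects: the mild hemorrhage crisis.
2 steps out: the mild acidosis, the mild hypotension exacerbation, the edema episode.
3 steps out: the post-operative anemia event.
Not reachable from it: the localized anemia crisis, the dehydration, the tachycardia crisis, the transient tachycardia onset, the systemic edema episode.

the edema episode, the mild acidosis, the mild hemorrhage crisis, the mild hypotension exacerbation, the post-operative anemia event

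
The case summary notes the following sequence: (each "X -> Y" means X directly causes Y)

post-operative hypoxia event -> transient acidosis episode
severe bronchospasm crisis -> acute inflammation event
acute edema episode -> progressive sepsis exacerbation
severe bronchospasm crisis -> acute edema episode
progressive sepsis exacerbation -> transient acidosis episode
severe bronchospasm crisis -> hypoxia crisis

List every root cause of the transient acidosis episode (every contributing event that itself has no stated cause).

Tracing upstream from the transient acidosis episode: the transient acidosis episode ← the post-operative hypoxia event.
A separate upstream branch: the transient acidosis episode ← the progressive sepsis exacerbation ← the acute edema episode ← the severe bronchospasm crisis.
Each of those chain origins has no stated cause.

the post-operative hypoxia event, the severe bronchospasm crisis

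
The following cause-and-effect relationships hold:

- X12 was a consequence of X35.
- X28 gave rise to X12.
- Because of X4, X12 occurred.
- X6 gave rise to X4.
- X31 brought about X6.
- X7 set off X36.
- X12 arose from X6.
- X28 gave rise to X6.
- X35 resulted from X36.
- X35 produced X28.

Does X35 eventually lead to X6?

Yes

There is a causal chain: X35 → X28 → X6.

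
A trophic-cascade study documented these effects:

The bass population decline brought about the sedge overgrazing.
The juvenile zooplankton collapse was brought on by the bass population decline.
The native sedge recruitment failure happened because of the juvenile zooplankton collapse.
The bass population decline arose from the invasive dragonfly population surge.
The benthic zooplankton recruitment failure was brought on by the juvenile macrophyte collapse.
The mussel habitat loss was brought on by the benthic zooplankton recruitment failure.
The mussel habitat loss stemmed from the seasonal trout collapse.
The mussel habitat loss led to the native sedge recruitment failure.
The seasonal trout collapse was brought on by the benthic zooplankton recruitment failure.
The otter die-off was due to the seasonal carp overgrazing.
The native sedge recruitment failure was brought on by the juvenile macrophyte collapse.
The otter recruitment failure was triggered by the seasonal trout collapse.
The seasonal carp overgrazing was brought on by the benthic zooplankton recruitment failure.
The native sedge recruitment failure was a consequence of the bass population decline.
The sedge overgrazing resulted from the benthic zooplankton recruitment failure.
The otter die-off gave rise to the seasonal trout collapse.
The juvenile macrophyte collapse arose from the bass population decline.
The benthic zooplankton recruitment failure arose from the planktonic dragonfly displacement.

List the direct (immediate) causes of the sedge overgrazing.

Upstream contributors include the invasive dragonfly population surge, the juvenile macrophyte collapse, the planktonic dragonfly displacement, but only the bass population decline, the benthic zooplankton recruitment failure feed directly into the sedge overgrazing.

the bass population decline, the benthic zooplankton recruitment failure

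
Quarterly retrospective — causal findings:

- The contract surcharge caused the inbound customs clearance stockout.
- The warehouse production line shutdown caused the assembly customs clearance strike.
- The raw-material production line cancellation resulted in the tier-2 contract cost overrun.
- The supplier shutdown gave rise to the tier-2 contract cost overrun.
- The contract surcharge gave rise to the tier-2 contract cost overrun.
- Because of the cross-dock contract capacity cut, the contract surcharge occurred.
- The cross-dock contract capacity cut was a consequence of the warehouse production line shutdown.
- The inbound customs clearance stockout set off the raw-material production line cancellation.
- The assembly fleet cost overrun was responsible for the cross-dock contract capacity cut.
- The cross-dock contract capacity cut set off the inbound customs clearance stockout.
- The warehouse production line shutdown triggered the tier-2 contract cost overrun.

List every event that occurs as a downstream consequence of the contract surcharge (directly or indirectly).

Direct effects: the inbound customs clearance stockout, the tier-2 contract cost overrun.
2 steps out: the raw-material production line cancellation.
Not reachable from it: the assembly fleet cost overrun, the warehouse production line shutdown, the cross-dock contract capacity cut, the assembly customs clearance strike, the supplier shutdown.

the inbound customs clearance stockout, the raw-material production line cancellation, the tier-2 contract cost overrun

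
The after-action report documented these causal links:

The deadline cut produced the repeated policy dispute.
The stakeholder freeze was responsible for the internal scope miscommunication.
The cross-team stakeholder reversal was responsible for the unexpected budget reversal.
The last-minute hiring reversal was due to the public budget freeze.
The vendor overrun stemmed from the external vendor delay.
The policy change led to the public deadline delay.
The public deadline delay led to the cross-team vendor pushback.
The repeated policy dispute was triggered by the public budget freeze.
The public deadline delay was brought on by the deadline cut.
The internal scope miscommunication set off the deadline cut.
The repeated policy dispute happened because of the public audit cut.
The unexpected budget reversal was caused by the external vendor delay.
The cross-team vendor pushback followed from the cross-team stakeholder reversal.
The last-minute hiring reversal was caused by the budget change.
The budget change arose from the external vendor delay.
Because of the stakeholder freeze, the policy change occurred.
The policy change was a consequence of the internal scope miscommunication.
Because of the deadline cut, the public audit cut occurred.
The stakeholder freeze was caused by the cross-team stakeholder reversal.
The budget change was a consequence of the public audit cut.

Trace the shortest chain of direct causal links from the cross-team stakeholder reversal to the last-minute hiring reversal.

the cross-team stakeholder reversal → the stakeholder freeze
the stakeholder freeze → the internal scope miscommunication
the internal scope miscommunication → the deadline cut
the deadline cut → the public audit cut
the public audit cut → the budget change
the budget change → the last-minute hiring reversal
Length: 6 steps.

the cross-team stakeholder reversal → the stakeholder freeze → the internal scope miscommunication → the deadline cut → the public audit cut → the budget change → the last-minute hiring reversal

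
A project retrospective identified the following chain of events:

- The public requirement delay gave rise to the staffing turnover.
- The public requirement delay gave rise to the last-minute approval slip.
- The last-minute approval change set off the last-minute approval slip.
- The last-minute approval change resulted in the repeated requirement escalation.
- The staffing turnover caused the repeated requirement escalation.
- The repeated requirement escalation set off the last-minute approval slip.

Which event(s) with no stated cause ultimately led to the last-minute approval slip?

the last-minute approval change, the public requirement delay

Tracing upstream from the last-minute approval slip: the last-minute approval slip ← the last-minute approval change.
A separate upstream branch: the last-minute approval slip ← the public requirement delay.
Each of those chain origins has no stated cause.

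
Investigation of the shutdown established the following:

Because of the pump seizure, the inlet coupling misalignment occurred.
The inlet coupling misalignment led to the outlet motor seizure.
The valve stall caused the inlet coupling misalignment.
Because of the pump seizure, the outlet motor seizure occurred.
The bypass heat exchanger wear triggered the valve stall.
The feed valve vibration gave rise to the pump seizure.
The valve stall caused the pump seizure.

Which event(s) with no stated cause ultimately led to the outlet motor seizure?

the bypass heat exchanger wear, the feed valve vibration

Tracing upstream from the outlet motor seizure: the outlet motor seizure ← the pump seizure ← the valve stall ← the bypass heat exchanger wear.
A separate upstream branch: the outlet motor seizure ← the pump seizure ← the feed valve vibration.
Each of those chain origins has no stated cause.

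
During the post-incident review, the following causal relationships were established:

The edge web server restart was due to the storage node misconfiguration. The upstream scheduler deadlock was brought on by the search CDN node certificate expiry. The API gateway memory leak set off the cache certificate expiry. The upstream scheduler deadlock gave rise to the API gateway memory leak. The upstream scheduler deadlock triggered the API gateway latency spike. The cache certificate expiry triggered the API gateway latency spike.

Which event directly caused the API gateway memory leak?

the upstream scheduler deadlock

Upstream contributors include the search CDN node certificate expiry, but only the upstream scheduler deadlock feeds directly into the API gateway memory leak.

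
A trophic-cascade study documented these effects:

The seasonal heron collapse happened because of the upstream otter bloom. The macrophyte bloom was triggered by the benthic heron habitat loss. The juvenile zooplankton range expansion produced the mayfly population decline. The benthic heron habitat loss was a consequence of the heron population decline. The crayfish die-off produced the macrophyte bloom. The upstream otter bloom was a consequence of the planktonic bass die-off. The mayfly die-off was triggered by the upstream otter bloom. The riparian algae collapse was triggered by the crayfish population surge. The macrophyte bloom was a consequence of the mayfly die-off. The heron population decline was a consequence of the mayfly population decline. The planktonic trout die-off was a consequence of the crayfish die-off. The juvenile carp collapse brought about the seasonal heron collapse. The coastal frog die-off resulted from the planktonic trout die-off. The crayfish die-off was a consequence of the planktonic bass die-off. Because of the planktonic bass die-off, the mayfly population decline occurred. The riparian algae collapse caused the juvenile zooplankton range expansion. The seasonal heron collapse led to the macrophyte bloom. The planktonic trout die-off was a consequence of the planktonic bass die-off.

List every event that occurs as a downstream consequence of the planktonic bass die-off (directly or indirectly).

Direct effects: the upstream otter bloom, the crayfish die-off, the planktonic trout die-off, the mayfly population decline.
2 steps out: the coastal frog die-off, the mayfly die-off, the seasonal heron collapse, the heron population decline, the macrophyte bloom.
3 steps out: the benthic heron habitat loss.
Not reachable from it: the crayfish population surge, the riparian algae collapse, the juvenile zooplankton range expansion, the juvenile carp collapse.

the benthic heron habitat loss, the coastal frog die-off, the crayfish die-off, the heron population decline, the macrophyte bloom, the mayfly die-off, the mayfly population decline, the planktonic trout die-off, the seasonal heron collapse, the upstream otter bloom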